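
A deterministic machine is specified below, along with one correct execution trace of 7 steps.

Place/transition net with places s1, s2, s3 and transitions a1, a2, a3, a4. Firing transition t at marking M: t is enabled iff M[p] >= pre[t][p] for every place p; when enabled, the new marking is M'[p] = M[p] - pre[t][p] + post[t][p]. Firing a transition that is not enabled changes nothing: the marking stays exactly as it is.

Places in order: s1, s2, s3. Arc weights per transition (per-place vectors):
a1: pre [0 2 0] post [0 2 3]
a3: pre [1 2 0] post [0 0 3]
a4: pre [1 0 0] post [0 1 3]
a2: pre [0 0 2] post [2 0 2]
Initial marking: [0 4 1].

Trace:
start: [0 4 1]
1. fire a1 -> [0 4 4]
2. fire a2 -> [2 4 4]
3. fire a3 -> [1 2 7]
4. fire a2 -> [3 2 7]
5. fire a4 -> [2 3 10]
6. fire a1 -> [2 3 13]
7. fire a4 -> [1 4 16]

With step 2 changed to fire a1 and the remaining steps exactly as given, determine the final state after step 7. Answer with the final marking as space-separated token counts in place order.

(re-executing from step 2 with the substitution; state before step 2: [0 4 4])
2. fire a1 -> [0 4 7]
3. fire a3 -> [0 4 7]
4. fire a2 -> [2 4 7]
5. fire a4 -> [1 5 10]
6. fire a1 -> [1 5 13]
7. fire a4 -> [0 6 16]

0 6 16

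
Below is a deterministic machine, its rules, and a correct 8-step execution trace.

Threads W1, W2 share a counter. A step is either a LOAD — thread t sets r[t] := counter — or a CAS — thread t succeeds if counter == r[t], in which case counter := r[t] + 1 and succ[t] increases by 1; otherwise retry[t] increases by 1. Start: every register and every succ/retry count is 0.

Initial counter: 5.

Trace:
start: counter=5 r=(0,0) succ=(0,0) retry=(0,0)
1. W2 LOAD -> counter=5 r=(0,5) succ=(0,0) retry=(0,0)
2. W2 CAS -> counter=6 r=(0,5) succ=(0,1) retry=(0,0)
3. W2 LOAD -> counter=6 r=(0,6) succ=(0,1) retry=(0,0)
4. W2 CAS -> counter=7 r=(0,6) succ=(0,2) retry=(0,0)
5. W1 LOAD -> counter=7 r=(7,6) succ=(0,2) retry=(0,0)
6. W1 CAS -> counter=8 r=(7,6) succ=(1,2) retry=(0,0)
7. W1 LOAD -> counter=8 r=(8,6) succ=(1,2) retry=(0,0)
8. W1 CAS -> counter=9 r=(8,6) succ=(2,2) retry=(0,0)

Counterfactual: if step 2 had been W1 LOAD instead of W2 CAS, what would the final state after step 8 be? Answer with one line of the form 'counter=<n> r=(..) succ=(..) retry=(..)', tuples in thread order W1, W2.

(re-executing from step 2 with the substitution; state before step 2: counter=5 r=(0,5) succ=(0,0) retry=(0,0))
2. W1 LOAD -> counter=5 r=(5,5) succ=(0,0) retry=(0,0)
3. W2 LOAD -> counter=5 r=(5,5) succ=(0,0) retry=(0,0)
4. W2 CAS -> counter=6 r=(5,5) succ=(0,1) retry=(0,0)
5. W1 LOAD -> counter=6 r=(6,5) succ=(0,1) retry=(0,0)
6. W1 CAS -> counter=7 r=(6,5) succ=(1,1) retry=(0,0)
7. W1 LOAD -> counter=7 r=(7,5) succ=(1,1) retry=(0,0)
8. W1 CAS -> counter=8 r=(7,5) succ=(2,1) retry=(0,0)

counter=8 r=(7,5) succ=(2,1) retry=(0,0)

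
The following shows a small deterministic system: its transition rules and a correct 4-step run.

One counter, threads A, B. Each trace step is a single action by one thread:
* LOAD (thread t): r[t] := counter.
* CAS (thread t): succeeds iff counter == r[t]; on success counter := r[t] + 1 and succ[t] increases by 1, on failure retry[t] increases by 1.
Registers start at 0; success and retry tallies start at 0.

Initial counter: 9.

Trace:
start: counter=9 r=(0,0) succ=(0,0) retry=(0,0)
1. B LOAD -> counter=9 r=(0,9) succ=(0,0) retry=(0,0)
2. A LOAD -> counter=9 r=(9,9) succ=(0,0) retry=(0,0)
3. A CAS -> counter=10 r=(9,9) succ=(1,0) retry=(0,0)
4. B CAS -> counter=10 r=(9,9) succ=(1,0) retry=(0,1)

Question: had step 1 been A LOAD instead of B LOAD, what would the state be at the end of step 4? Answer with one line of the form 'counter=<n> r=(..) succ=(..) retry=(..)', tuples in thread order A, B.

(re-executing from step 1 with the substitution; state before step 1: counter=9 r=(0,0) succ=(0,0) retry=(0,0))
1. A LOAD -> counter=9 r=(9,0) succ=(0,0) retry=(0,0)
2. A LOAD -> counter=9 r=(9,0) succ=(0,0) retry=(0,0)
3. A CAS -> counter=10 r=(9,0) succ=(1,0) retry=(0,0)
4. B CAS -> counter=10 r=(9,0) succ=(1,0) retry=(0,1)

counter=10 r=(9,0) succ=(1,0) retry=(0,1)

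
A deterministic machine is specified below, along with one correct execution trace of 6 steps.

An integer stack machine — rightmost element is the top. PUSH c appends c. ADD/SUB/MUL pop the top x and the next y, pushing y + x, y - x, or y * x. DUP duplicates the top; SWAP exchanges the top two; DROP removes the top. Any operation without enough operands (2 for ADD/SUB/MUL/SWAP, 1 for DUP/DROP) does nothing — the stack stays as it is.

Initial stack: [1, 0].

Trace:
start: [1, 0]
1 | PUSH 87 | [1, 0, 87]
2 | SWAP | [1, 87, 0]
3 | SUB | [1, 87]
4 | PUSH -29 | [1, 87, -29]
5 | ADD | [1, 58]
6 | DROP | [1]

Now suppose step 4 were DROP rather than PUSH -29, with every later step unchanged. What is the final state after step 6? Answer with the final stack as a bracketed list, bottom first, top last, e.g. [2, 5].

[]

(re-executing from step 4 with the substitution; state before step 4: [1, 87])
4 | DROP | [1]
5 | ADD | [1]
6 | DROP | []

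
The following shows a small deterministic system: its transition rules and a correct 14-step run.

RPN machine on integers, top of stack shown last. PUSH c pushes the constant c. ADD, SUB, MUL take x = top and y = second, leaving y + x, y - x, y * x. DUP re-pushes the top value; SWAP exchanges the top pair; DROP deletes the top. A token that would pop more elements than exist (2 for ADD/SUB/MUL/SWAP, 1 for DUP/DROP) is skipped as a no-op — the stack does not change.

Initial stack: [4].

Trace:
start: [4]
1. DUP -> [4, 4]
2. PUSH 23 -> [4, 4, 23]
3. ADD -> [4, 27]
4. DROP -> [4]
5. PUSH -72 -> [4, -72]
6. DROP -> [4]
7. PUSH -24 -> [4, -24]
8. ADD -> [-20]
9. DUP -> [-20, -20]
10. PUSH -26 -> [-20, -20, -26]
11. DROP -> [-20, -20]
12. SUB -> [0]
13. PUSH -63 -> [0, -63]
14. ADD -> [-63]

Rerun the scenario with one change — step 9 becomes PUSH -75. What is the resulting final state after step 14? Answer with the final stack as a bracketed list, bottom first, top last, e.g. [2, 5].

(re-executing from step 9 with the substitution; state before step 9: [-20])
9. PUSH -75 -> [-20, -75]
10. PUSH -26 -> [-20, -75, -26]
11. DROP -> [-20, -75]
12. SUB -> [55]
13. PUSH -63 -> [55, -63]
14. ADD -> [-8]

[-8]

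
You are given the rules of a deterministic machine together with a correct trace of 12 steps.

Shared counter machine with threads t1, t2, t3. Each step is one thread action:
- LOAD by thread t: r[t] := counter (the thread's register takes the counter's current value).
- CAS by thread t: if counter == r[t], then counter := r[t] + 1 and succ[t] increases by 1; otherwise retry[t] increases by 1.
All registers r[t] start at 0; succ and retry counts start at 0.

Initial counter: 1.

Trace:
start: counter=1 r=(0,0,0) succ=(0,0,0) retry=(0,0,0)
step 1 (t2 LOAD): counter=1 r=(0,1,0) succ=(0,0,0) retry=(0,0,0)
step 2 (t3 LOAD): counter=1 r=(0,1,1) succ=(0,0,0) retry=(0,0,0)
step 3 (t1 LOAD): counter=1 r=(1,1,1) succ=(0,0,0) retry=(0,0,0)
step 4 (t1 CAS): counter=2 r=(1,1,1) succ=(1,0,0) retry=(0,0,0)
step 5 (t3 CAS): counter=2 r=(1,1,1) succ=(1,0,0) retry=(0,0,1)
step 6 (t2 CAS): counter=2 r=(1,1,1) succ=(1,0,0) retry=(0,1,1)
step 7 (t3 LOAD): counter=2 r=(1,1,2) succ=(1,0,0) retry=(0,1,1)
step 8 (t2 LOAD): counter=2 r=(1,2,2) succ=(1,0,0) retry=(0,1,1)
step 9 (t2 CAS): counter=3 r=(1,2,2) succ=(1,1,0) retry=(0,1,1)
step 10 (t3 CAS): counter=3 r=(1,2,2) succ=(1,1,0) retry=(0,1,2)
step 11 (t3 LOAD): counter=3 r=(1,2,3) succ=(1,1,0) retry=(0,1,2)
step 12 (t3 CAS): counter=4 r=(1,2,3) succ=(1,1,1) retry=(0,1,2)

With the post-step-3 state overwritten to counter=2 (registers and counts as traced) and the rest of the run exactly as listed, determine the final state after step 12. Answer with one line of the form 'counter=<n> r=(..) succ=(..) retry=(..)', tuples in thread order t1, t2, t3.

counter=4 r=(1,2,3) succ=(0,1,1) retry=(1,1,2)

state after step 3 := counter=2 r=(1,1,1) succ=(0,0,0) retry=(0,0,0)
step 4 (t1 CAS): counter=2 r=(1,1,1) succ=(0,0,0) retry=(1,0,0)
step 5 (t3 CAS): counter=2 r=(1,1,1) succ=(0,0,0) retry=(1,0,1)
step 6 (t2 CAS): counter=2 r=(1,1,1) succ=(0,0,0) retry=(1,1,1)
step 7 (t3 LOAD): counter=2 r=(1,1,2) succ=(0,0,0) retry=(1,1,1)
step 8 (t2 LOAD): counter=2 r=(1,2,2) succ=(0,0,0) retry=(1,1,1)
step 9 (t2 CAS): counter=3 r=(1,2,2) succ=(0,1,0) retry=(1,1,1)
step 10 (t3 CAS): counter=3 r=(1,2,2) succ=(0,1,0) retry=(1,1,2)
step 11 (t3 LOAD): counter=3 r=(1,2,3) succ=(0,1,0) retry=(1,1,2)
step 12 (t3 CAS): counter=4 r=(1,2,3) succ=(0,1,1) retry=(1,1,2)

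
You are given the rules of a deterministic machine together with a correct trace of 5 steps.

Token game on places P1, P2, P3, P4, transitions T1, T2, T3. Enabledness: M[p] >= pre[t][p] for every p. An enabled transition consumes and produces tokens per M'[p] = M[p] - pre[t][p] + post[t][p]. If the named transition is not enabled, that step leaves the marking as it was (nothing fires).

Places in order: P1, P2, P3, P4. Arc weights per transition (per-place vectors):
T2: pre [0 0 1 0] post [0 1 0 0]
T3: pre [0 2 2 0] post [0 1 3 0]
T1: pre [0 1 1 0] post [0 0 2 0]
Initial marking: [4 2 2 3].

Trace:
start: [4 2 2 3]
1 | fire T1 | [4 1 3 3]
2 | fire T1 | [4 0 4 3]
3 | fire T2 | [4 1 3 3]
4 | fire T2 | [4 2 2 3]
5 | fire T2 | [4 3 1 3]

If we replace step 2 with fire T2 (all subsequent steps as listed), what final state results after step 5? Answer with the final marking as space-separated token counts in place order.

4 4 0 3

(re-executing from step 2 with the substitution; state before step 2: [4 1 3 3])
2 | fire T2 | [4 2 2 3]
3 | fire T2 | [4 3 1 3]
4 | fire T2 | [4 4 0 3]
5 | fire T2 | [4 4 0 3]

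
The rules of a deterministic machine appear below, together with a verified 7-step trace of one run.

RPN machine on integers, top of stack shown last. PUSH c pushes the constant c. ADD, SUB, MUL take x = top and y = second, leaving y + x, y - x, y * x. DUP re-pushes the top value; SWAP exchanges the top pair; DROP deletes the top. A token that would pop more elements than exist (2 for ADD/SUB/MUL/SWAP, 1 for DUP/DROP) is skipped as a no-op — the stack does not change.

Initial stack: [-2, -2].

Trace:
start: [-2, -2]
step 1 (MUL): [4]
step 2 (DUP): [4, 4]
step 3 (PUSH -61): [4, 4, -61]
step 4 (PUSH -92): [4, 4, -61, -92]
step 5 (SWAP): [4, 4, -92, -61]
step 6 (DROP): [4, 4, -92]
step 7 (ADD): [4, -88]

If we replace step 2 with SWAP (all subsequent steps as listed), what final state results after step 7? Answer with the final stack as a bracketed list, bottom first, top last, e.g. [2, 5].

(re-executing from step 2 with the substitution; state before step 2: [4])
step 2 (SWAP): [4]
step 3 (PUSH -61): [4, -61]
step 4 (PUSH -92): [4, -61, -92]
step 5 (SWAP): [4, -92, -61]
step 6 (DROP): [4, -92]
step 7 (ADD): [-88]

[-88]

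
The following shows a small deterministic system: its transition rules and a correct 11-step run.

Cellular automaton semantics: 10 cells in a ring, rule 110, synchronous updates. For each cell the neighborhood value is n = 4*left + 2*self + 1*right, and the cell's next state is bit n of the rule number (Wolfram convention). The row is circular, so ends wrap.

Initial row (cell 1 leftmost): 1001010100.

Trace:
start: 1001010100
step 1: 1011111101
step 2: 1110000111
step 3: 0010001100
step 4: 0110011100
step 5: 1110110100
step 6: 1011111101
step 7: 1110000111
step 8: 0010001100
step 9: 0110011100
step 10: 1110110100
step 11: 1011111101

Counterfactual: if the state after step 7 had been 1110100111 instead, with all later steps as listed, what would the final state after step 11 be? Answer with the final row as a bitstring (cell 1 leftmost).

1000101101

state after step 7 := 1110100111
step 8: 0011101100
step 9: 0110111100
step 10: 1111100100
step 11: 1000101101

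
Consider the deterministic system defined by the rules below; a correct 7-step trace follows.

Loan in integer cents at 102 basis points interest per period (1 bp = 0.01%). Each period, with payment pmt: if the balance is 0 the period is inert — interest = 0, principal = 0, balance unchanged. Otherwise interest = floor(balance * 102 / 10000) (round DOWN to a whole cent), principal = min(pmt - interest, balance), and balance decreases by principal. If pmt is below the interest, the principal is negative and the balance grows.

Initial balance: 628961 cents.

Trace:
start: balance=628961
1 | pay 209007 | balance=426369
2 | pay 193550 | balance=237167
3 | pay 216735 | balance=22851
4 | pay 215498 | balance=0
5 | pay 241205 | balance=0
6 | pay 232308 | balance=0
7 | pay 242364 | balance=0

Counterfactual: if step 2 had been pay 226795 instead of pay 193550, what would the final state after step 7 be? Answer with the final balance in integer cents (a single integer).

(re-executing from step 2 with the substitution; state before step 2: balance=426369)
2 | pay 226795 | balance=203922
3 | pay 216735 | balance=0
4 | pay 215498 | balance=0
5 | pay 241205 | balance=0
6 | pay 232308 | balance=0
7 | pay 242364 | balance=0

0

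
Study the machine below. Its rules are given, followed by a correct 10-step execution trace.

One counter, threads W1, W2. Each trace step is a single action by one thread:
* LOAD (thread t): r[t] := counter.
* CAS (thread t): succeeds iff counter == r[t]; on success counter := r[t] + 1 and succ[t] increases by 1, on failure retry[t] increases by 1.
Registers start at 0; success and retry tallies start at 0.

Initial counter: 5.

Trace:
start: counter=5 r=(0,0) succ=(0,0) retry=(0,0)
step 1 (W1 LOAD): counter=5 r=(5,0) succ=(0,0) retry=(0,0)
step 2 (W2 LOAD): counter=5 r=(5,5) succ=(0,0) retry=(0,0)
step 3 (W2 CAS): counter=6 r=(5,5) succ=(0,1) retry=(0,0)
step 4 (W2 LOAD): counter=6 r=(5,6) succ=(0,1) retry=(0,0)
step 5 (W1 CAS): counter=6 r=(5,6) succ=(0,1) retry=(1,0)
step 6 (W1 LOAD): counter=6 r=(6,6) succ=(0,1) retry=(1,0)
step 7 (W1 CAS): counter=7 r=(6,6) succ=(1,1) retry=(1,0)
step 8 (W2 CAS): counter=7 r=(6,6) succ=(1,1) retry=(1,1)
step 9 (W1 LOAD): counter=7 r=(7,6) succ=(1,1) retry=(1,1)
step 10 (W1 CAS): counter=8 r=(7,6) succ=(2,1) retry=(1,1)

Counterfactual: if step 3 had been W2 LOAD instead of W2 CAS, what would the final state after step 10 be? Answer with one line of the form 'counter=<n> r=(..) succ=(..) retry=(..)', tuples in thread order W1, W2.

counter=8 r=(7,5) succ=(3,0) retry=(0,1)

(re-executing from step 3 with the substitution; state before step 3: counter=5 r=(5,5) succ=(0,0) retry=(0,0))
step 3 (W2 LOAD): counter=5 r=(5,5) succ=(0,0) retry=(0,0)
step 4 (W2 LOAD): counter=5 r=(5,5) succ=(0,0) retry=(0,0)
step 5 (W1 CAS): counter=6 r=(5,5) succ=(1,0) retry=(0,0)
step 6 (W1 LOAD): counter=6 r=(6,5) succ=(1,0) retry=(0,0)
step 7 (W1 CAS): counter=7 r=(6,5) succ=(2,0) retry=(0,0)
step 8 (W2 CAS): counter=7 r=(6,5) succ=(2,0) retry=(0,1)
step 9 (W1 LOAD): counter=7 r=(7,5) succ=(2,0) retry=(0,1)
step 10 (W1 CAS): counter=8 r=(7,5) succ=(3,0) retry=(0,1)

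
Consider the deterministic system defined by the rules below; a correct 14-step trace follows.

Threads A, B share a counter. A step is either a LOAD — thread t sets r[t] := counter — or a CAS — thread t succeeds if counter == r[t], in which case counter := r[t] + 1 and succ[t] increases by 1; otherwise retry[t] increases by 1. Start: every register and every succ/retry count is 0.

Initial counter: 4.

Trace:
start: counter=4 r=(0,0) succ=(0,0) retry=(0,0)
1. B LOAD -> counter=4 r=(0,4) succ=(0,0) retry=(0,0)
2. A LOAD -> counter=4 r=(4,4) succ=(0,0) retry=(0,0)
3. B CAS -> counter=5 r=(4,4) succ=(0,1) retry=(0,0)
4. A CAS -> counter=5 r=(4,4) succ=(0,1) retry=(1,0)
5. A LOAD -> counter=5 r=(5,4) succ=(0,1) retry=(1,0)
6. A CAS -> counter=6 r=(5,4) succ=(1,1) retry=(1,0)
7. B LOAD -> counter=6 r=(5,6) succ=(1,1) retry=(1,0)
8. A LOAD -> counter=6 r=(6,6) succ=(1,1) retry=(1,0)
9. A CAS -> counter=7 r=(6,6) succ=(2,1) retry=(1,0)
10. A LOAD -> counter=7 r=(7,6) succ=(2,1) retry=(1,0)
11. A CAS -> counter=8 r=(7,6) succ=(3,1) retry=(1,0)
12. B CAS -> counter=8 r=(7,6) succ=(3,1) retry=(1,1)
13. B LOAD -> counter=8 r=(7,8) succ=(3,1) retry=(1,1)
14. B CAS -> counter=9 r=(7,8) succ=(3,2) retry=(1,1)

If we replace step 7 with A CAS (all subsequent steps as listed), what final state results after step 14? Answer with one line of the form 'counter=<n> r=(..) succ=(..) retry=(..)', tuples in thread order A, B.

(re-executing from step 7 with the substitution; state before step 7: counter=6 r=(5,4) succ=(1,1) retry=(1,0))
7. A CAS -> counter=6 r=(5,4) succ=(1,1) retry=(2,0)
8. A LOAD -> counter=6 r=(6,4) succ=(1,1) retry=(2,0)
9. A CAS -> counter=7 r=(6,4) succ=(2,1) retry=(2,0)
10. A LOAD -> counter=7 r=(7,4) succ=(2,1) retry=(2,0)
11. A CAS -> counter=8 r=(7,4) succ=(3,1) retry=(2,0)
12. B CAS -> counter=8 r=(7,4) succ=(3,1) retry=(2,1)
13. B LOAD -> counter=8 r=(7,8) succ=(3,1) retry=(2,1)
14. B CAS -> counter=9 r=(7,8) succ=(3,2) retry=(2,1)

counter=9 r=(7,8) succ=(3,2) retry=(2,1)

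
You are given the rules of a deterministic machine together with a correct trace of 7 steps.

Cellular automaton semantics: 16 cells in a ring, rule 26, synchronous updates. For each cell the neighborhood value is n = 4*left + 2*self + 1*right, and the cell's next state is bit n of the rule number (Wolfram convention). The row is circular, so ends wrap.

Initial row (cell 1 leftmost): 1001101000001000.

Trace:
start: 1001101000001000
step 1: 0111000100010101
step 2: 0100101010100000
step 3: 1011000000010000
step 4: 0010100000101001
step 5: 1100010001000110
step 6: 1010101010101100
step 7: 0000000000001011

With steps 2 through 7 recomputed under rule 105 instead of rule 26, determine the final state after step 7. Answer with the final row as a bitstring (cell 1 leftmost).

0010011111001011

(re-executing steps 2..7 under rule 105; state before step 2: 0111000100010101)
step 2: 1101010001001010
step 3: 1110100100000101
step 4: 0011000001110011
step 5: 0011011101010011
step 6: 0011110110100011
step 7: 0010011111001011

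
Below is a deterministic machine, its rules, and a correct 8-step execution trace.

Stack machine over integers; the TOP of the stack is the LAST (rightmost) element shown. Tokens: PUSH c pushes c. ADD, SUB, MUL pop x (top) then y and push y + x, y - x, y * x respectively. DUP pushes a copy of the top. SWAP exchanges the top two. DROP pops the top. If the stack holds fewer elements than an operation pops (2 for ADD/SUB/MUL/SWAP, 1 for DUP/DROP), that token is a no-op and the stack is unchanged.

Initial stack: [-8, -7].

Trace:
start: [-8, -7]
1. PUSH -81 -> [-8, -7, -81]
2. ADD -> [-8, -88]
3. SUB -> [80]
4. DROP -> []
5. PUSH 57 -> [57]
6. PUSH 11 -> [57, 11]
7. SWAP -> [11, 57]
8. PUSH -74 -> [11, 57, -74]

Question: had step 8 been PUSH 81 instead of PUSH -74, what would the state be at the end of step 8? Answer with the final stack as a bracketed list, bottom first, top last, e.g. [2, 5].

(re-executing from step 8 with the substitution; state before step 8: [11, 57])
8. PUSH 81 -> [11, 57, 81]

[11, 57, 81]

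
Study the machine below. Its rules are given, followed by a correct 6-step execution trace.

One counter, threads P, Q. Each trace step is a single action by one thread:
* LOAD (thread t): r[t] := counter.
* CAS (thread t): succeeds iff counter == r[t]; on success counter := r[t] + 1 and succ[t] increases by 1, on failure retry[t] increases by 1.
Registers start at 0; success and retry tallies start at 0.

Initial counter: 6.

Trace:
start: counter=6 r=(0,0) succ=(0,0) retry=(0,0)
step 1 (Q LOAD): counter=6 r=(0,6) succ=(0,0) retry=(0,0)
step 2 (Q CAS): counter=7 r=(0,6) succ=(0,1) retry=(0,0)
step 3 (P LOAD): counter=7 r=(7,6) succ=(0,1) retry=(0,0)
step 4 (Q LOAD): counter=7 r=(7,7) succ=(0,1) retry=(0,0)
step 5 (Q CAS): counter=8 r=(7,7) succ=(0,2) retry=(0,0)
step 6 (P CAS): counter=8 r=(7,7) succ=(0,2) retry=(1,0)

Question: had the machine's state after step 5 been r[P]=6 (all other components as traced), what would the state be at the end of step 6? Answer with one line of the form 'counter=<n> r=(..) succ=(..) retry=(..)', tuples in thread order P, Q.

counter=8 r=(6,7) succ=(0,2) retry=(1,0)

state after step 5 := counter=8 r=(6,7) succ=(0,2) retry=(0,0)
step 6 (P CAS): counter=8 r=(6,7) succ=(0,2) retry=(1,0)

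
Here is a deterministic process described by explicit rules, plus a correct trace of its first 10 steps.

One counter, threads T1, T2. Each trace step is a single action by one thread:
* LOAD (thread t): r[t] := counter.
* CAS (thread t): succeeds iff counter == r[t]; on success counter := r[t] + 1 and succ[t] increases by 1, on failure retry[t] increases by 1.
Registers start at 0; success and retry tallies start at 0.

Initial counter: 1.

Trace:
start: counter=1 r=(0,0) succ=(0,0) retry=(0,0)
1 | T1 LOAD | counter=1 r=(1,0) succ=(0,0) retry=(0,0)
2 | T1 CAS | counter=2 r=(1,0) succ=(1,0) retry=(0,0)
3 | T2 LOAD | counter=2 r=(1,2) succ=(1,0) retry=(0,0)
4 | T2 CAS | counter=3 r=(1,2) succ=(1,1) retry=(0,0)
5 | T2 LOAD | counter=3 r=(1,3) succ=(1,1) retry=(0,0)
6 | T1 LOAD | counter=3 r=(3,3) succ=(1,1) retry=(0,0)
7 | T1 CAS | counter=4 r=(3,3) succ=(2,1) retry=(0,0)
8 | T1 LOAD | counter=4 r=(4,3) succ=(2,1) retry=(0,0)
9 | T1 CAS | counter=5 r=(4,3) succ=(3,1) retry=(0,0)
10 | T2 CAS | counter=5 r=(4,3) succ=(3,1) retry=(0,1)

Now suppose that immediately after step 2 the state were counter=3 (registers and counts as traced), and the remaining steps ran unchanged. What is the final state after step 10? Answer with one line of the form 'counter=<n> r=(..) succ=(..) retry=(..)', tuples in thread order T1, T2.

state after step 2 := counter=3 r=(1,0) succ=(1,0) retry=(0,0)
3 | T2 LOAD | counter=3 r=(1,3) succ=(1,0) retry=(0,0)
4 | T2 CAS | counter=4 r=(1,3) succ=(1,1) retry=(0,0)
5 | T2 LOAD | counter=4 r=(1,4) succ=(1,1) retry=(0,0)
6 | T1 LOAD | counter=4 r=(4,4) succ=(1,1) retry=(0,0)
7 | T1 CAS | counter=5 r=(4,4) succ=(2,1) retry=(0,0)
8 | T1 LOAD | counter=5 r=(5,4) succ=(2,1) retry=(0,0)
9 | T1 CAS | counter=6 r=(5,4) succ=(3,1) retry=(0,0)
10 | T2 CAS | counter=6 r=(5,4) succ=(3,1) retry=(0,1)

counter=6 r=(5,4) succ=(3,1) retry=(0,1)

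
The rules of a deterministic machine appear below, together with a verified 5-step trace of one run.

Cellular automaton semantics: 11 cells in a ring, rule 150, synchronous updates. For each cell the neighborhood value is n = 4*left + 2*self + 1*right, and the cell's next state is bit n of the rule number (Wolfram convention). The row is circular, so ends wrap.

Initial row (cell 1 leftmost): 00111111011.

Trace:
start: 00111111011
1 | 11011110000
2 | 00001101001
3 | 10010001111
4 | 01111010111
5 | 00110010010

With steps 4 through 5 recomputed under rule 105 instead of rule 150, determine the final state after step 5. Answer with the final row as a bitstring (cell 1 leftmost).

00110010010

(re-executing steps 4..5 under rule 105; state before step 4: 10010001111)
4 | 10000101000
5 | 00110010010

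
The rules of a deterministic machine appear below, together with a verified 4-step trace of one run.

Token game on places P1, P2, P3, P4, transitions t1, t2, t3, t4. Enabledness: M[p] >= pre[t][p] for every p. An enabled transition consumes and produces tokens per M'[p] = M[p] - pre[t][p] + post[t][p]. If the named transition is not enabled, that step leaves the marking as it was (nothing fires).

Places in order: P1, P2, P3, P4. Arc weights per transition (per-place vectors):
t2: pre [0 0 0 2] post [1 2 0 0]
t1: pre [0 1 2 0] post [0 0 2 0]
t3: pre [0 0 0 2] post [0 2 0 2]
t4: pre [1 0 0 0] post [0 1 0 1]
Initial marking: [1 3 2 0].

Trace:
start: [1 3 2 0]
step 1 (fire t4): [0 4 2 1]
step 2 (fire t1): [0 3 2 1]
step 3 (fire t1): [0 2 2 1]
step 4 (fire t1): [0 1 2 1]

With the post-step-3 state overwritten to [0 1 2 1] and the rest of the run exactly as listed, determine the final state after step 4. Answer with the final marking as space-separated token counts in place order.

state after step 3 := [0 1 2 1]
step 4 (fire t1): [0 0 2 1]

0 0 2 1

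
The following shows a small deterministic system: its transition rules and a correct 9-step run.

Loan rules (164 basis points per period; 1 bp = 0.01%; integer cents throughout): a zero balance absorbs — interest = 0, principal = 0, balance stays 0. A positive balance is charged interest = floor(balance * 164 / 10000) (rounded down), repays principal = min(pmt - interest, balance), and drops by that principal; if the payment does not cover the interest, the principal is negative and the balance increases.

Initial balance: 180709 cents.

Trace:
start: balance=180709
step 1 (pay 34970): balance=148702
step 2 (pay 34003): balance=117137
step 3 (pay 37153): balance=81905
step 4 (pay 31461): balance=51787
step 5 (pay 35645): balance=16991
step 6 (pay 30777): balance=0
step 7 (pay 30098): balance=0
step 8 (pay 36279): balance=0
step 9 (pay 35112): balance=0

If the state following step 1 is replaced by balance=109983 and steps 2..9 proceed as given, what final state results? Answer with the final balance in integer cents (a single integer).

0

state after step 1 := balance=109983
step 2 (pay 34003): balance=77783
step 3 (pay 37153): balance=41905
step 4 (pay 31461): balance=11131
step 5 (pay 35645): balance=0
step 6 (pay 30777): balance=0
step 7 (pay 30098): balance=0
step 8 (pay 36279): balance=0
step 9 (pay 35112): balance=0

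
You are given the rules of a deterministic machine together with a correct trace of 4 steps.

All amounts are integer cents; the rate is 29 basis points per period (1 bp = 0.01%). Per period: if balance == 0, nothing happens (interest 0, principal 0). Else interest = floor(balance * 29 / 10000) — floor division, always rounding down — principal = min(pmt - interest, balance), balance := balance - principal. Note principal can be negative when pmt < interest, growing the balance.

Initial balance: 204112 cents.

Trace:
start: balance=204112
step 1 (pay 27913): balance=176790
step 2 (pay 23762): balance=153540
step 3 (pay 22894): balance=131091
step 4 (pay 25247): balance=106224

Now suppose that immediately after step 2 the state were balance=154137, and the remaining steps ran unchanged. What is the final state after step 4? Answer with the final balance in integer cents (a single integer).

106823

state after step 2 := balance=154137
step 3 (pay 22894): balance=131689
step 4 (pay 25247): balance=106823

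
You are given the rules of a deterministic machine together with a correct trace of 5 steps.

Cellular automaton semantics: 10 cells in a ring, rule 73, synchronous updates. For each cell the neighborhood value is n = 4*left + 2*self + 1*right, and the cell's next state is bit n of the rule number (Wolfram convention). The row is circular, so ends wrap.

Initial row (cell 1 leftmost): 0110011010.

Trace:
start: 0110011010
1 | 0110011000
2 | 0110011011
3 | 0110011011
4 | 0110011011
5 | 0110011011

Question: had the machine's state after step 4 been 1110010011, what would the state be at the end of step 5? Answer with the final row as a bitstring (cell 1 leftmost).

0010000010

state after step 4 := 1110010011
5 | 0010000010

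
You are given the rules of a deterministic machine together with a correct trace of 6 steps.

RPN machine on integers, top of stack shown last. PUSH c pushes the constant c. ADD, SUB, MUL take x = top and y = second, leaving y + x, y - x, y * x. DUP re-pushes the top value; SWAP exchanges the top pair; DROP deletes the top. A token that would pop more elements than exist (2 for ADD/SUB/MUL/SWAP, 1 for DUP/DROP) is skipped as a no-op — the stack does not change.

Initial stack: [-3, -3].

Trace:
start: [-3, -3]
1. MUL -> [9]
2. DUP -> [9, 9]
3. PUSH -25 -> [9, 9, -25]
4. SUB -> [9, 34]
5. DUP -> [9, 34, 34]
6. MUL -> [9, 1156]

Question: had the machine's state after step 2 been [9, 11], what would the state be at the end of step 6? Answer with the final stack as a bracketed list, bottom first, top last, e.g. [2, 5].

[9, 1296]

state after step 2 := [9, 11]
3. PUSH -25 -> [9, 11, -25]
4. SUB -> [9, 36]
5. DUP -> [9, 36, 36]
6. MUL -> [9, 1296]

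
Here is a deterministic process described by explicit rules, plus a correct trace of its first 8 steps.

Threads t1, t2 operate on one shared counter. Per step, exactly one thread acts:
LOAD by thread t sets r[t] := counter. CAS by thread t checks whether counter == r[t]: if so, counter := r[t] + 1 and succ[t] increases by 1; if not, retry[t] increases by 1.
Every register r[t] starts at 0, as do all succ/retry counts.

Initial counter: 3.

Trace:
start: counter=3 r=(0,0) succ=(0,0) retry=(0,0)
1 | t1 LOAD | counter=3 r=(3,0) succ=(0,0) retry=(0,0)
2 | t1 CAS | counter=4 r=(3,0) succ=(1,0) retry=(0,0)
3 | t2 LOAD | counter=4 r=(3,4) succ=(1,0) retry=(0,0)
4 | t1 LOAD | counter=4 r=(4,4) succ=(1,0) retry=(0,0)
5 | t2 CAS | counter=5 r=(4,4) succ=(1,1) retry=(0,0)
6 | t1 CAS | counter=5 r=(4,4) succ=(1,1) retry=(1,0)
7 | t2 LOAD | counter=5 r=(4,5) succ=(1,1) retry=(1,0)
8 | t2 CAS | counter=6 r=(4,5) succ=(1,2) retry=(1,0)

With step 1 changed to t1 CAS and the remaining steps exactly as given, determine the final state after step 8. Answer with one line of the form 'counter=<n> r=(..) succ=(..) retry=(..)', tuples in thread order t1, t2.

(re-executing from step 1 with the substitution; state before step 1: counter=3 r=(0,0) succ=(0,0) retry=(0,0))
1 | t1 CAS | counter=3 r=(0,0) succ=(0,0) retry=(1,0)
2 | t1 CAS | counter=3 r=(0,0) succ=(0,0) retry=(2,0)
3 | t2 LOAD | counter=3 r=(0,3) succ=(0,0) retry=(2,0)
4 | t1 LOAD | counter=3 r=(3,3) succ=(0,0) retry=(2,0)
5 | t2 CAS | counter=4 r=(3,3) succ=(0,1) retry=(2,0)
6 | t1 CAS | counter=4 r=(3,3) succ=(0,1) retry=(3,0)
7 | t2 LOAD | counter=4 r=(3,4) succ=(0,1) retry=(3,0)
8 | t2 CAS | counter=5 r=(3,4) succ=(0,2) retry=(3,0)

counter=5 r=(3,4) succ=(0,2) retry=(3,0)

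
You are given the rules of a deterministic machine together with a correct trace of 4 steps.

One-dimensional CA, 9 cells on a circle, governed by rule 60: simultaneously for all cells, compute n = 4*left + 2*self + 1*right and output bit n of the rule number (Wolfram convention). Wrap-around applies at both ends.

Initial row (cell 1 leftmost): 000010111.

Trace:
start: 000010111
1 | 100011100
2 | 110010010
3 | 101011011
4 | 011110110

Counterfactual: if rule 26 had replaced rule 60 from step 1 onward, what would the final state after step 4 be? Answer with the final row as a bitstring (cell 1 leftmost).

(re-executing steps 1..4 under rule 26; state before step 1: 000010111)
1 | 100100100
2 | 011011011
3 | 010010010
4 | 101101101

101101101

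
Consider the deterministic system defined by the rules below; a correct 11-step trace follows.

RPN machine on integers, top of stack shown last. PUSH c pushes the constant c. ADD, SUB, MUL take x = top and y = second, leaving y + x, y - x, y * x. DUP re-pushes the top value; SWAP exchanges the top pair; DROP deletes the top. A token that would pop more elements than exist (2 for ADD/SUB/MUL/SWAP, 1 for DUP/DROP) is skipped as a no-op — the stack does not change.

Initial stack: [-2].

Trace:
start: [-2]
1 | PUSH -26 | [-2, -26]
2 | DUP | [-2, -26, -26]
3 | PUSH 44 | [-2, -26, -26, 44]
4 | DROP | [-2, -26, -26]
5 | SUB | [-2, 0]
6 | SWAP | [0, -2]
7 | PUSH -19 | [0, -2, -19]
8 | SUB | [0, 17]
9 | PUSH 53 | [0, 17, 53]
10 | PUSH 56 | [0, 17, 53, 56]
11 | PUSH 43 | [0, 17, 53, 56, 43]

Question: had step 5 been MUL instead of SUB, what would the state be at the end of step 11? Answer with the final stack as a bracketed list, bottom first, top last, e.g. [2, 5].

[676, 17, 53, 56, 43]

(re-executing from step 5 with the substitution; state before step 5: [-2, -26, -26])
5 | MUL | [-2, 676]
6 | SWAP | [676, -2]
7 | PUSH -19 | [676, -2, -19]
8 | SUB | [676, 17]
9 | PUSH 53 | [676, 17, 53]
10 | PUSH 56 | [676, 17, 53, 56]
11 | PUSH 43 | [676, 17, 53, 56, 43]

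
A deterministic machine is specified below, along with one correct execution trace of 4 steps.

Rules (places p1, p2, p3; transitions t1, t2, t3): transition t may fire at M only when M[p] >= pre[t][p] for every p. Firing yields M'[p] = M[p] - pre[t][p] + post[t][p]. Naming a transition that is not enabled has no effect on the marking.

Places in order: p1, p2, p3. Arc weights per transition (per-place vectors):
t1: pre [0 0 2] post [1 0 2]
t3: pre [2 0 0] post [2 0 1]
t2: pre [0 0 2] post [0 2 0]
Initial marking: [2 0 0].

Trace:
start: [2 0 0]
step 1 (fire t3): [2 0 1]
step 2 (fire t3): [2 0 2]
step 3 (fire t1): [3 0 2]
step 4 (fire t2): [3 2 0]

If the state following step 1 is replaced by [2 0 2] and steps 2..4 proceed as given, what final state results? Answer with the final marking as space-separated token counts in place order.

3 2 1

state after step 1 := [2 0 2]
step 2 (fire t3): [2 0 3]
step 3 (fire t1): [3 0 3]
step 4 (fire t2): [3 2 1]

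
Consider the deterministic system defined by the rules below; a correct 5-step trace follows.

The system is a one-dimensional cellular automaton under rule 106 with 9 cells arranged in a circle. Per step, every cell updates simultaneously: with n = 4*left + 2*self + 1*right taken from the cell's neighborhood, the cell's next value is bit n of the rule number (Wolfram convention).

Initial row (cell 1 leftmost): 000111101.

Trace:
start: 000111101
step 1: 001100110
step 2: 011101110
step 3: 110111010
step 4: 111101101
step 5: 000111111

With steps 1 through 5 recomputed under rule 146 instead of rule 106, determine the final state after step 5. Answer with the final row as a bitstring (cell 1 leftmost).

001100000

(re-executing steps 1..5 under rule 146; state before step 1: 000111101)
step 1: 101011000
step 2: 000000101
step 3: 100001000
step 4: 010010101
step 5: 001100000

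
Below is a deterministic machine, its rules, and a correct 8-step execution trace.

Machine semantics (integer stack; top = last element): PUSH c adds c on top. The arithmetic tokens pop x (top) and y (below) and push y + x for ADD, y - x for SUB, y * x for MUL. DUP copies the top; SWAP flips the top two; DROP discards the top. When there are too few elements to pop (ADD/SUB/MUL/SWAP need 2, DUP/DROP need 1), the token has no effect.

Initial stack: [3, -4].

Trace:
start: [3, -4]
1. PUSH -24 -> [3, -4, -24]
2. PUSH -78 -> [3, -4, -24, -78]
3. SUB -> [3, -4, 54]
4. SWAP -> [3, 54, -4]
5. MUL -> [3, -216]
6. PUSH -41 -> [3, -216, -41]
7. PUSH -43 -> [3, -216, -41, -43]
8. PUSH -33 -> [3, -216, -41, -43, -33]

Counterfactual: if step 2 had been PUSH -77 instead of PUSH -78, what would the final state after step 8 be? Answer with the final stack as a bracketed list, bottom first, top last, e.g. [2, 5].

(re-executing from step 2 with the substitution; state before step 2: [3, -4, -24])
2. PUSH -77 -> [3, -4, -24, -77]
3. SUB -> [3, -4, 53]
4. SWAP -> [3, 53, -4]
5. MUL -> [3, -212]
6. PUSH -41 -> [3, -212, -41]
7. PUSH -43 -> [3, -212, -41, -43]
8. PUSH -33 -> [3, -212, -41, -43, -33]

[3, -212, -41, -43, -33]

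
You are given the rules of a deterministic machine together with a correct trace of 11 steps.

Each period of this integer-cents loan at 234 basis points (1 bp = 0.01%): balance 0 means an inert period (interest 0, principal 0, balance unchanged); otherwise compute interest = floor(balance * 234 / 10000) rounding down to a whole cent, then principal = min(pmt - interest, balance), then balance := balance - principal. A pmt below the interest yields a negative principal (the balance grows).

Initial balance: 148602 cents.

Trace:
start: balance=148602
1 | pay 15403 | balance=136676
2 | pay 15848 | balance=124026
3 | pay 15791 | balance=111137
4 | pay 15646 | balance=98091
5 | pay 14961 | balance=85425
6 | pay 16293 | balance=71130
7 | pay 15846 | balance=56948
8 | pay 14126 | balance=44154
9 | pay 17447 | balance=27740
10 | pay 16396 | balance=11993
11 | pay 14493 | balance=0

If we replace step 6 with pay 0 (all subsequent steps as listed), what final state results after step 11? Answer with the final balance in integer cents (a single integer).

16069

(re-executing from step 6 with the substitution; state before step 6: balance=85425)
6 | pay 0 | balance=87423
7 | pay 15846 | balance=73622
8 | pay 14126 | balance=61218
9 | pay 17447 | balance=45203
10 | pay 16396 | balance=29864
11 | pay 14493 | balance=16069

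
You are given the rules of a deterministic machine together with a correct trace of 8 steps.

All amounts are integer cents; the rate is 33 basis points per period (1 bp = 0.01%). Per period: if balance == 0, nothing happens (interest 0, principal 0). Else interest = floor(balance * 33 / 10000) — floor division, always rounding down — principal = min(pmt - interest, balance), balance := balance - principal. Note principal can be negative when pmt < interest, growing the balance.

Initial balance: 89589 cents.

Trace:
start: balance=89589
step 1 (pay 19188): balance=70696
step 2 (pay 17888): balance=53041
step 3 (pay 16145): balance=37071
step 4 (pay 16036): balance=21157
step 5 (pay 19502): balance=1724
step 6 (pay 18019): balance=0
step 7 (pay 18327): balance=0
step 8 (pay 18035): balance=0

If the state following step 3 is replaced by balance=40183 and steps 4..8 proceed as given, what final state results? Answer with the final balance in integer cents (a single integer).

state after step 3 := balance=40183
step 4 (pay 16036): balance=24279
step 5 (pay 19502): balance=4857
step 6 (pay 18019): balance=0
step 7 (pay 18327): balance=0
step 8 (pay 18035): balance=0

0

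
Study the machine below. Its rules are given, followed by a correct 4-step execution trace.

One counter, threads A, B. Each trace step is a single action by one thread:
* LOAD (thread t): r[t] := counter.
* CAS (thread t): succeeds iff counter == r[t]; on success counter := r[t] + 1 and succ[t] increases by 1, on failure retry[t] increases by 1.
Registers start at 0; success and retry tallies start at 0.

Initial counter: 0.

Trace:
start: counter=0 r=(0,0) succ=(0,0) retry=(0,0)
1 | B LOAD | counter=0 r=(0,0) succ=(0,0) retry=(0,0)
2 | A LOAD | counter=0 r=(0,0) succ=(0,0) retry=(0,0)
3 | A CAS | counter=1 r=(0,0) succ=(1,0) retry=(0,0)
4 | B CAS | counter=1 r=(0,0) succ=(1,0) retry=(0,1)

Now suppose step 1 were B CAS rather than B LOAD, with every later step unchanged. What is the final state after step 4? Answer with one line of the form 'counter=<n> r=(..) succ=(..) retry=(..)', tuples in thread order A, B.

counter=2 r=(1,0) succ=(1,1) retry=(0,1)

(re-executing from step 1 with the substitution; state before step 1: counter=0 r=(0,0) succ=(0,0) retry=(0,0))
1 | B CAS | counter=1 r=(0,0) succ=(0,1) retry=(0,0)
2 | A LOAD | counter=1 r=(1,0) succ=(0,1) retry=(0,0)
3 | A CAS | counter=2 r=(1,0) succ=(1,1) retry=(0,0)
4 | B CAS | counter=2 r=(1,0) succ=(1,1) retry=(0,1)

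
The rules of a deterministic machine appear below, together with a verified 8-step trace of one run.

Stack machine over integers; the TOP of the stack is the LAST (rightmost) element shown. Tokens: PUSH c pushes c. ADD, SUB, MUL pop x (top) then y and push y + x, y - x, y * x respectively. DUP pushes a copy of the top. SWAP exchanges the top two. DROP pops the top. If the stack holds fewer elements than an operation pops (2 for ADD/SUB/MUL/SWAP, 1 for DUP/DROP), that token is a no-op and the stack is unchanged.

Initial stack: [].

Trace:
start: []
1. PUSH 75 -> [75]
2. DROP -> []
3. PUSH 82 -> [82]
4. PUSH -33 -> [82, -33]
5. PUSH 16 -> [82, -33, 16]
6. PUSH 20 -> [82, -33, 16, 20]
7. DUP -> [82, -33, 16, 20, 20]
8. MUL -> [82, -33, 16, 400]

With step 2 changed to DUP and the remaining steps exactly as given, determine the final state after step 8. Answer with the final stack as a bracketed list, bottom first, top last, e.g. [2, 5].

(re-executing from step 2 with the substitution; state before step 2: [75])
2. DUP -> [75, 75]
3. PUSH 82 -> [75, 75, 82]
4. PUSH -33 -> [75, 75, 82, -33]
5. PUSH 16 -> [75, 75, 82, -33, 16]
6. PUSH 20 -> [75, 75, 82, -33, 16, 20]
7. DUP -> [75, 75, 82, -33, 16, 20, 20]
8. MUL -> [75, 75, 82, -33, 16, 400]

[75, 75, 82, -33, 16, 400]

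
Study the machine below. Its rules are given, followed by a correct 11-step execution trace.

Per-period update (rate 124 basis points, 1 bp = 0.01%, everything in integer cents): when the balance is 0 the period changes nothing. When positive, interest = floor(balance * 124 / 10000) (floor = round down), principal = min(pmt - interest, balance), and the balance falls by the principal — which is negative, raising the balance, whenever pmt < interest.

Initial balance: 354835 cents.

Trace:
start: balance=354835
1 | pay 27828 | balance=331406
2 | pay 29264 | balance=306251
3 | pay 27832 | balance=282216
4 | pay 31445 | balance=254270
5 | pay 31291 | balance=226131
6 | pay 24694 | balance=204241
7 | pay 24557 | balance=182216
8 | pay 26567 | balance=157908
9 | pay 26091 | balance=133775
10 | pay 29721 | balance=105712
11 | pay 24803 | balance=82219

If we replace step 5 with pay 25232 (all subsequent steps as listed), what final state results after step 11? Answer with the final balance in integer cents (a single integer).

(re-executing from step 5 with the substitution; state before step 5: balance=254270)
5 | pay 25232 | balance=232190
6 | pay 24694 | balance=210375
7 | pay 24557 | balance=188426
8 | pay 26567 | balance=164195
9 | pay 26091 | balance=140140
10 | pay 29721 | balance=112156
11 | pay 24803 | balance=88743

88743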